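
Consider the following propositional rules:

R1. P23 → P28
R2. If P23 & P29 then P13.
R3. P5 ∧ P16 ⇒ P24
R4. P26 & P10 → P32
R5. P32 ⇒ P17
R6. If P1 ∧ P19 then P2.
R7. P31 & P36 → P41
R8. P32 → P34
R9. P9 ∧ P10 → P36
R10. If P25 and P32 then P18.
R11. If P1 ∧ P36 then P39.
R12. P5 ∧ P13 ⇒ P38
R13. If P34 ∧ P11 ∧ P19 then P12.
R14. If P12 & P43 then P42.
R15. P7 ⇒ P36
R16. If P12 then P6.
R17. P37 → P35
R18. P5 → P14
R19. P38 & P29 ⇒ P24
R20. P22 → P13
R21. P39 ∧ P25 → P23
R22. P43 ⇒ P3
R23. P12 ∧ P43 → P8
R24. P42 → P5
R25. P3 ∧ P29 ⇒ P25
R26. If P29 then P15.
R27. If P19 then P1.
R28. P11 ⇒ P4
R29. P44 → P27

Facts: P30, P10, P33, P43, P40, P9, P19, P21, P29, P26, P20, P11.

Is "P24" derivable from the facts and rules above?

P32  (by R4: P26, P10)
P34  (by R8: P32)
P36  (by R9: P9, P10)
P12  (by R13: P34, P11, P19)
P42  (by R14: P12, P43)
P3  (by R22: P43)
P5  (by R24: P42)
P25  (by R25: P3, P29)
P1  (by R27: P19)
P39  (by R11: P1, P36)
P23  (by R21: P39, P25)
P13  (by R2: P23, P29)
P38  (by R12: P5, P13)
P24  (by R19: P38, P29)

Yes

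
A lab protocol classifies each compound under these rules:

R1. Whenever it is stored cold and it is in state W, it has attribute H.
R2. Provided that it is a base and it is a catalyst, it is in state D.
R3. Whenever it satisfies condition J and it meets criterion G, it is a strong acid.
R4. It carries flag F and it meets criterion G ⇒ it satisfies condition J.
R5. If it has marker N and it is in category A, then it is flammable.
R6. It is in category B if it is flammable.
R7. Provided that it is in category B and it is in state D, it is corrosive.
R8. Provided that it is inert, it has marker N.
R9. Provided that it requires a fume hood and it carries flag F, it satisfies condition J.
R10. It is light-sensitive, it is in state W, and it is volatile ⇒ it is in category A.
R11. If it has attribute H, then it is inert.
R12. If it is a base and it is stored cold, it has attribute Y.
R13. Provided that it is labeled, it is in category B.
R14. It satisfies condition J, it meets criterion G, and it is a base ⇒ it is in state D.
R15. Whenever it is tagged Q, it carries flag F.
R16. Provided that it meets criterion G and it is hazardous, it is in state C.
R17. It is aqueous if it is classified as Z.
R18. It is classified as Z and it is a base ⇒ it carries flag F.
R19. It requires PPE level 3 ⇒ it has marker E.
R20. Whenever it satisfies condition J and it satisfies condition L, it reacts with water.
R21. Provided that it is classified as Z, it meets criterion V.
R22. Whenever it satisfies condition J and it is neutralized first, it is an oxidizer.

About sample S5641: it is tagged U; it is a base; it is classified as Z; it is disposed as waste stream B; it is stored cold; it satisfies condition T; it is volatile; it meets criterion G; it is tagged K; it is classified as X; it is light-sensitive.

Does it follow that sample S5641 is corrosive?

No

Forward chaining from the given facts derives: has attribute Y, is aqueous, carries flag F, meets criterion V, satisfies condition J, is in state D, is a strong acid.
The only rule concluding "it is corrosive" is R7, which needs "it is in category B"; that is never established.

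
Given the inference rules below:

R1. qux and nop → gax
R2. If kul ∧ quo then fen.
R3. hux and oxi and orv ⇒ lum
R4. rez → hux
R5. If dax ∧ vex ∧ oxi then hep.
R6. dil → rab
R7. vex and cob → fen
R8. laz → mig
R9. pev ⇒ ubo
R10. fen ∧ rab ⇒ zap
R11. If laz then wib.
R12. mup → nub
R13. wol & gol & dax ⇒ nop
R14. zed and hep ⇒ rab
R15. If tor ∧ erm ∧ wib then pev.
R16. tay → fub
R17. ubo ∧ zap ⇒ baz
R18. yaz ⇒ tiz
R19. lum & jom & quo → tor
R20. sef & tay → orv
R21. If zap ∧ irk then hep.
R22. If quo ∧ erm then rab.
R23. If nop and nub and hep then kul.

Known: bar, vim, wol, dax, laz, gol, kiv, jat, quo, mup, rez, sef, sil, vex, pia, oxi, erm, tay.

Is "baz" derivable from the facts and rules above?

Forward chaining from the given facts derives: hux, hep, mig, wib, nub, nop, fub, orv, rab, kul, fen, lum, zap.
The only rule concluding baz is R17, which needs ubo; that is never established.

No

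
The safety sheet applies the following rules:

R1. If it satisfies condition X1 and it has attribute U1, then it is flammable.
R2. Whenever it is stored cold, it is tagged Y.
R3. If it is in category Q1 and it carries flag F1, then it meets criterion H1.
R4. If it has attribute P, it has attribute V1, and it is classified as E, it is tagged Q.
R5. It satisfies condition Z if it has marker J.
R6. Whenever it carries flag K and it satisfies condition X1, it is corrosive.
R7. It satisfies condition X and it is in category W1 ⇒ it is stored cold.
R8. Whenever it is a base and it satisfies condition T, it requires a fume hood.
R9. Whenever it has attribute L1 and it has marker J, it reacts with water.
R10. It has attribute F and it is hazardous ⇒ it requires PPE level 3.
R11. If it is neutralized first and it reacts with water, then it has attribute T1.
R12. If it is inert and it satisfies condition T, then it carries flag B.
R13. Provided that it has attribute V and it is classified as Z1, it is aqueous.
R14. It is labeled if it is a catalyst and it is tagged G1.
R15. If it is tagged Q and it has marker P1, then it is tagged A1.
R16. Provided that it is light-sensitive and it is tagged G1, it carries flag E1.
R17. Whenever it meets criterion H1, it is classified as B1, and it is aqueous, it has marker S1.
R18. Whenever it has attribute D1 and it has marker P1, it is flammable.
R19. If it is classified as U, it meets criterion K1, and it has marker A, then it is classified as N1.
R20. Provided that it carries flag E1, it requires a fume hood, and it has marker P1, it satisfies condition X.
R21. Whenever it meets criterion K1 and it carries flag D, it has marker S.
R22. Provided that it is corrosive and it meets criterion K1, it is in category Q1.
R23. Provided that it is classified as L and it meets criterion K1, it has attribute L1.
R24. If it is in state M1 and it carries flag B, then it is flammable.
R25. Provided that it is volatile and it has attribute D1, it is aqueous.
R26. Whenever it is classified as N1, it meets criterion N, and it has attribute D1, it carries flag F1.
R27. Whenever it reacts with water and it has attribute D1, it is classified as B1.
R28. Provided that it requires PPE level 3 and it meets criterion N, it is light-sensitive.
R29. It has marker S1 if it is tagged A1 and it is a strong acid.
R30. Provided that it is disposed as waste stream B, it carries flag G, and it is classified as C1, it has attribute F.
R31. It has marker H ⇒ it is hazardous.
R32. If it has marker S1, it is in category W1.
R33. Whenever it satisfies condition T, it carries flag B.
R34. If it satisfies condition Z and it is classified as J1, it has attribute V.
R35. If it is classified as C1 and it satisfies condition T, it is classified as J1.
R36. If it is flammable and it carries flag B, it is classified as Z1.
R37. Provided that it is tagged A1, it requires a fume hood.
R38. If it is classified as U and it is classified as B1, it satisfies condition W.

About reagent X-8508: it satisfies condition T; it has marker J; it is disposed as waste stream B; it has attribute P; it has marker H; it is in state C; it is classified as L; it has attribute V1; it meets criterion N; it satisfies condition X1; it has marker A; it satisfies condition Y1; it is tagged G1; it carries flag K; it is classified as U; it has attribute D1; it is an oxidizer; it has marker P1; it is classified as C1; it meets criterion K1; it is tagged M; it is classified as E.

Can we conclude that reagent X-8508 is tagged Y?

No

Forward chaining from the given facts derives: is tagged Q, satisfies condition Z, is corrosive, is tagged A1, is flammable, is classified as N1, is in category Q1, has attribute L1, carries flag F1, is hazardous, carries flag B, is classified as J1, is classified as Z1, requires a fume hood, meets criterion H1, reacts with water, is classified as B1, has attribute V, satisfies condition W, is aqueous, has marker S1, is in category W1.
The only rule concluding "it is tagged Y" is R2, which needs "it is stored cold"; that is never established.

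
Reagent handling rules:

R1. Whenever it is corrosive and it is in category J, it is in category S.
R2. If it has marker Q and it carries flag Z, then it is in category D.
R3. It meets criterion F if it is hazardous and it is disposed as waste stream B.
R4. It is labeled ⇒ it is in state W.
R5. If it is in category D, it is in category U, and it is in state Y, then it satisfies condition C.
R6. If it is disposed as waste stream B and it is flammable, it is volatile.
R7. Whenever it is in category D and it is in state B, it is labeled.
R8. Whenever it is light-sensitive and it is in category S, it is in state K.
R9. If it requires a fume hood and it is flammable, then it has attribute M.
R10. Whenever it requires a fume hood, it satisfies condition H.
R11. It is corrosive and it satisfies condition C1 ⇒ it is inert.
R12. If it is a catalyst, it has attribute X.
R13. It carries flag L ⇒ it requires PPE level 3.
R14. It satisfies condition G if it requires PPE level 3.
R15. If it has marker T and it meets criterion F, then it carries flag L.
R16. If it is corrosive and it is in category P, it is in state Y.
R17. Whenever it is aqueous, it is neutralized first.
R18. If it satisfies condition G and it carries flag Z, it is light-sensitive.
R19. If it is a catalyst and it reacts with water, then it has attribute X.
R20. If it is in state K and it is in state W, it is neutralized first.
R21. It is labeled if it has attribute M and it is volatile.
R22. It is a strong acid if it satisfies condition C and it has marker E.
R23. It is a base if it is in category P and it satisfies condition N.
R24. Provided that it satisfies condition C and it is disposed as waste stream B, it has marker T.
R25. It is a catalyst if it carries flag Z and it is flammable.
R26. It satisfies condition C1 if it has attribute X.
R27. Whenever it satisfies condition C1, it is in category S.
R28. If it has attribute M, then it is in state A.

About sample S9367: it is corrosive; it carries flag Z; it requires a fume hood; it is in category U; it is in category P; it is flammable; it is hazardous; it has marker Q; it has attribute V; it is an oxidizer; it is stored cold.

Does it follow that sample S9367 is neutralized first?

Forward chaining from the given facts derives: is in category D, has attribute M, satisfies condition H, is in state Y, is a catalyst, is in state A, satisfies condition C, has attribute X, satisfies condition C1, is in category S, is inert.
Rules concluding "it is neutralized first": R17 needs "it is aqueous"; R20 needs "it is in state K" — none of these are established.

No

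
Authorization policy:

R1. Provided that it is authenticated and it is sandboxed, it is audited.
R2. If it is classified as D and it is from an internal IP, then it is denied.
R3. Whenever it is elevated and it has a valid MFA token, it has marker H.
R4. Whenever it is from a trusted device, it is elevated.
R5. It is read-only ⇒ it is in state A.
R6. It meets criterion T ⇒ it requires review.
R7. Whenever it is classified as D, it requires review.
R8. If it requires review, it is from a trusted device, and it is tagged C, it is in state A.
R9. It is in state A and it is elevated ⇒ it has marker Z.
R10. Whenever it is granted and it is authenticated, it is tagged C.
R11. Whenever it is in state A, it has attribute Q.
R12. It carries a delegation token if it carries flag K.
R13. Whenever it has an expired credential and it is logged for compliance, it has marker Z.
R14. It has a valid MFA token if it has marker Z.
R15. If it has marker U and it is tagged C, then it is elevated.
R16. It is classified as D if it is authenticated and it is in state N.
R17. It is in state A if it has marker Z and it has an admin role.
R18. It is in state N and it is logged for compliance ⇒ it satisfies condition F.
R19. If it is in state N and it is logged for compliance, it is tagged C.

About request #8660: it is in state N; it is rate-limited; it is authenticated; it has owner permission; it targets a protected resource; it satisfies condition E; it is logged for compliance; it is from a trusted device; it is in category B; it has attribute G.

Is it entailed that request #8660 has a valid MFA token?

By R4 (it is from a trusted device): it is elevated.
By R16 (it is authenticated, it is in state N): it is classified as D.
By R19 (it is in state N, it is logged for compliance): it is tagged C.
By R7 (it is classified as D): it requires review.
By R8 (it requires review, it is from a trusted device, it is tagged C): it is in state A.
By R9 (it is in state A, it is elevated): it has marker Z.
By R14 (it has marker Z): it has a valid MFA token.

Yes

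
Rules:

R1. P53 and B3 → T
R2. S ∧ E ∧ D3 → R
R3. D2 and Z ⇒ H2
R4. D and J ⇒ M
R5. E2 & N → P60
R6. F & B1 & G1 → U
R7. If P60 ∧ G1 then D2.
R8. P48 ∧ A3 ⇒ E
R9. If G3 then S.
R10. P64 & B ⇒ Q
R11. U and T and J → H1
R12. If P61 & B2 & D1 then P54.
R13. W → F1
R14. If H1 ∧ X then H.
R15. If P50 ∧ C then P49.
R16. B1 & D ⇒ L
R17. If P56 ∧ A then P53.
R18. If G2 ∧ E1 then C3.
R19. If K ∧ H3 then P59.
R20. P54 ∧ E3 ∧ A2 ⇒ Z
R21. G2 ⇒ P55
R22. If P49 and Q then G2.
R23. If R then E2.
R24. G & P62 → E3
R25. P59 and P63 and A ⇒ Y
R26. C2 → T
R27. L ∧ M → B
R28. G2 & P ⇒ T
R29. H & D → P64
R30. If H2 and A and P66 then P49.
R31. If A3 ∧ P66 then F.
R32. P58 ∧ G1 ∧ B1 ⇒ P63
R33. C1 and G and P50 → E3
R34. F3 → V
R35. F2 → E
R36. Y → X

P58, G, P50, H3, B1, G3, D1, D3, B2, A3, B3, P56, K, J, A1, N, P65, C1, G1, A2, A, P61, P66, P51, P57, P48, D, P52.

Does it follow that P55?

Yes

M  (by R4: D, J)
E  (by R8: P48, A3)
S  (by R9: G3)
P54  (by R12: P61, B2, D1)
L  (by R16: B1, D)
P53  (by R17: P56, A)
P59  (by R19: K, H3)
B  (by R27: L, M)
F  (by R31: A3, P66)
P63  (by R32: P58, G1, B1)
E3  (by R33: C1, G, P50)
T  (by R1: P53, B3)
R  (by R2: S, E, D3)
U  (by R6: F, B1, G1)
H1  (by R11: U, T, J)
Z  (by R20: P54, E3, A2)
E2  (by R23: R)
Y  (by R25: P59, P63, A)
X  (by R36: Y)
P60  (by R5: E2, N)
D2  (by R7: P60, G1)
H  (by R14: H1, X)
P64  (by R29: H, D)
H2  (by R3: D2, Z)
Q  (by R10: P64, B)
P49  (by R30: H2, A, P66)
G2  (by R22: P49, Q)
P55  (by R21: G2)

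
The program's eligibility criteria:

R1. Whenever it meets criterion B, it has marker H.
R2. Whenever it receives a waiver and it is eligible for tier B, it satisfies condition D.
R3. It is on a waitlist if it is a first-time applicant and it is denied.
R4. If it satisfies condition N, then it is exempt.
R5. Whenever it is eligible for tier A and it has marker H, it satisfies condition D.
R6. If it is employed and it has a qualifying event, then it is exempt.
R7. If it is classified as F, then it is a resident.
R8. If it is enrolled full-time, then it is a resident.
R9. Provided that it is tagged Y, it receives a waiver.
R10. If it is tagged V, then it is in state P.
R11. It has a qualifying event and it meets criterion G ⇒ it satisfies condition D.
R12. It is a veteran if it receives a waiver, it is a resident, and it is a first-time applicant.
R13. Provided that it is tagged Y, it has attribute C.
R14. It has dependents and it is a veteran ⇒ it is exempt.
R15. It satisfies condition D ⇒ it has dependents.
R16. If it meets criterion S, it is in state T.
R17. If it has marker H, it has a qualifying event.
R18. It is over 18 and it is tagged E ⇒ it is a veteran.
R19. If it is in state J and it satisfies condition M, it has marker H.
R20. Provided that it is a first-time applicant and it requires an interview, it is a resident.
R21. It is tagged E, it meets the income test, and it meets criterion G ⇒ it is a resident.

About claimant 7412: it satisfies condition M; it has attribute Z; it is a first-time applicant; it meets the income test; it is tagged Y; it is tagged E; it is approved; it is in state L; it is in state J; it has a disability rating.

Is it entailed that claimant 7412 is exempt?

No

Forward chaining from the given facts derives: receives a waiver, has attribute C, has marker H, has a qualifying event.
Rules concluding "it is exempt": R4 needs "it satisfies condition N"; R6 needs "it is employed"; R14 needs "it has dependents" — none of these are established.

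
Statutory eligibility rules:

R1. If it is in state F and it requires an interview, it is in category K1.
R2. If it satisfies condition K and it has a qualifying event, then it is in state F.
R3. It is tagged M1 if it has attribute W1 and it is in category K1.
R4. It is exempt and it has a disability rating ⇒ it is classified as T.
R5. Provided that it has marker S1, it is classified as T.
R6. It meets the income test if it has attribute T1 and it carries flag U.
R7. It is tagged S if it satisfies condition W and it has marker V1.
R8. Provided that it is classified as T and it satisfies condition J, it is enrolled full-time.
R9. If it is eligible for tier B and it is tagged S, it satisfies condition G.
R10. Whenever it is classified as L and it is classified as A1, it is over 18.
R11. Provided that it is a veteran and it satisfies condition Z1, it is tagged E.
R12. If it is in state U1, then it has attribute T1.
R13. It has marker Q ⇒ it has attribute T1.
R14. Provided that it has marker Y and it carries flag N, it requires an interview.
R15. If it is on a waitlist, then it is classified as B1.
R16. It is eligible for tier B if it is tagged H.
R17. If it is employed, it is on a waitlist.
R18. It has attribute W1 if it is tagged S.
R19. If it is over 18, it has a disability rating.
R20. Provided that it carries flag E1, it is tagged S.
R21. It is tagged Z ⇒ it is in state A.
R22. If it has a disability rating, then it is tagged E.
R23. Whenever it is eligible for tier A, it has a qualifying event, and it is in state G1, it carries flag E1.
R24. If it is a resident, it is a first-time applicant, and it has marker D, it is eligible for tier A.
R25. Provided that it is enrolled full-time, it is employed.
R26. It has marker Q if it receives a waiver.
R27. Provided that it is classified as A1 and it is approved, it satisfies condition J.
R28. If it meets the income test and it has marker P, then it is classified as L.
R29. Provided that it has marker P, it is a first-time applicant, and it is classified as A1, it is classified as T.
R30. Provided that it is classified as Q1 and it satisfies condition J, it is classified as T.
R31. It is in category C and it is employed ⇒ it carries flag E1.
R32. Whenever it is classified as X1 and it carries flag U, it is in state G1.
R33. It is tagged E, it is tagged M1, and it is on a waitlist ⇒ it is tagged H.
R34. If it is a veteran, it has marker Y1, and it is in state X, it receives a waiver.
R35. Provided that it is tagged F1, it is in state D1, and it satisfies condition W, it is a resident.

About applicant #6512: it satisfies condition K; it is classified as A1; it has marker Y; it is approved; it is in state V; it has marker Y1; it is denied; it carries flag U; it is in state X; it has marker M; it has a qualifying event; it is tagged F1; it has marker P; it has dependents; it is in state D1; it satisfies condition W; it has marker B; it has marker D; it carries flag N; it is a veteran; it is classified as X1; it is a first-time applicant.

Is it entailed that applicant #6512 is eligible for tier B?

By R2 (it satisfies condition K, it has a qualifying event): it is in state F.
By R14 (it has marker Y, it carries flag N): it requires an interview.
By R27 (it is classified as A1, it is approved): it satisfies condition J.
By R29 (it has marker P, it is a first-time applicant, it is classified as A1): it is classified as T.
By R32 (it is classified as X1, it carries flag U): it is in state G1.
By R34 (it is a veteran, it has marker Y1, it is in state X): it receives a waiver.
By R35 (it is tagged F1, it is in state D1, it satisfies condition W): it is a resident.
By R1 (it is in state F, it requires an interview): it is in category K1.
By R8 (it is classified as T, it satisfies condition J): it is enrolled full-time.
By R24 (it is a resident, it is a first-time applicant, it has marker D): it is eligible for tier A.
By R25 (it is enrolled full-time): it is employed.
By R26 (it receives a waiver): it has marker Q.
By R13 (it has marker Q): it has attribute T1.
By R17 (it is employed): it is on a waitlist.
By R23 (it is eligible for tier A, it has a qualifying event, it is in state G1): it carries flag E1.
By R6 (it has attribute T1, it carries flag U): it meets the income test.
By R20 (it carries flag E1): it is tagged S.
By R28 (it meets the income test, it has marker P): it is classified as L.
By R10 (it is classified as L, it is classified as A1): it is over 18.
By R18 (it is tagged S): it has attribute W1.
By R19 (it is over 18): it has a disability rating.
By R22 (it has a disability rating): it is tagged E.
By R3 (it has attribute W1, it is in category K1): it is tagged M1.
By R33 (it is tagged E, it is tagged M1, it is on a waitlist): it is tagged H.
By R16 (it is tagged H): it is eligible for tier B.

Yes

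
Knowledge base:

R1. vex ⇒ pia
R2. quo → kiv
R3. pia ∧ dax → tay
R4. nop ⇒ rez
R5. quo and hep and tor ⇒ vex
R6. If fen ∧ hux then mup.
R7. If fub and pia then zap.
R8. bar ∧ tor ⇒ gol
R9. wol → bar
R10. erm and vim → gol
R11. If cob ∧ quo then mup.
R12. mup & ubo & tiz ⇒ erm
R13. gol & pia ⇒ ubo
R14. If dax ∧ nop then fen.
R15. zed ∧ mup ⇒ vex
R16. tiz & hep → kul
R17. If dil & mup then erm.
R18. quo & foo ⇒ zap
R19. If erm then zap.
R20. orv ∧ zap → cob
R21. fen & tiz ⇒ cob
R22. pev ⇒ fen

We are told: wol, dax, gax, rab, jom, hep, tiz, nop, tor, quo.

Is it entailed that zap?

vex  (by R5: quo, hep, tor)
bar  (by R9: wol)
fen  (by R14: dax, nop)
cob  (by R21: fen, tiz)
pia  (by R1: vex)
gol  (by R8: bar, tor)
mup  (by R11: cob, quo)
ubo  (by R13: gol, pia)
erm  (by R12: mup, ubo, tiz)
zap  (by R19: erm)

Yes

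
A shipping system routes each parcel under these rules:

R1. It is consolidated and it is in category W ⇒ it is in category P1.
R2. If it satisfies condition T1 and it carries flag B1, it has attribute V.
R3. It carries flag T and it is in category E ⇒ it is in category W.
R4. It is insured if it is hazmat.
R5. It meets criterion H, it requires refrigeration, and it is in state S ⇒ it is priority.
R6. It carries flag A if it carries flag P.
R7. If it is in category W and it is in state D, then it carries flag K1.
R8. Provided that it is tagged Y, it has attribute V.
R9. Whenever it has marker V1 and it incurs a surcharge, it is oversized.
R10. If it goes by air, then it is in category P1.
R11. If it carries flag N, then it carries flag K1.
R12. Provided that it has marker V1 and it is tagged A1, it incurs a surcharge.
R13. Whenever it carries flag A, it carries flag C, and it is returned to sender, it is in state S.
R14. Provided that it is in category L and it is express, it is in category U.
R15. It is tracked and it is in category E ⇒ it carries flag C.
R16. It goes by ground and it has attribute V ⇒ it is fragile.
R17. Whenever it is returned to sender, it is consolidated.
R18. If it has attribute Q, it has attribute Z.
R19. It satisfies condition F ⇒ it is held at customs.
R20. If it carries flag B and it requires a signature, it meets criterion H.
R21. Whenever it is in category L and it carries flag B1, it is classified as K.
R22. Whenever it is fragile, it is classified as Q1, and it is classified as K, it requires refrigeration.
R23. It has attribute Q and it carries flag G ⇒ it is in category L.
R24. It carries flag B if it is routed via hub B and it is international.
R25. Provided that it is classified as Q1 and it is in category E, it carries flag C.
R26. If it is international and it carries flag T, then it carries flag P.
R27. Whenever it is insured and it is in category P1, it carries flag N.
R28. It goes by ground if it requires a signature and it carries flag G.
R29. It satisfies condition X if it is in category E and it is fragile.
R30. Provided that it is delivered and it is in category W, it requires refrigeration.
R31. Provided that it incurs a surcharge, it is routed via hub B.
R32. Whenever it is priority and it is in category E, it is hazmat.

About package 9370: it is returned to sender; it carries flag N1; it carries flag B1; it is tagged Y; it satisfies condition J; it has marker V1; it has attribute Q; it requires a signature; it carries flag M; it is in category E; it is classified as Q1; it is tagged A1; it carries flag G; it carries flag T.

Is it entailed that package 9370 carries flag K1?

No

Forward chaining from the given facts derives: is in category W, has attribute V, incurs a surcharge, is consolidated, has attribute Z, is in category L, carries flag C, goes by ground, is routed via hub B, is in category P1, is oversized, is fragile, is classified as K, requires refrigeration, satisfies condition X.
Rules concluding "it carries flag K1": R7 needs "it is in state D"; R11 needs "it carries flag N" — none of these are established.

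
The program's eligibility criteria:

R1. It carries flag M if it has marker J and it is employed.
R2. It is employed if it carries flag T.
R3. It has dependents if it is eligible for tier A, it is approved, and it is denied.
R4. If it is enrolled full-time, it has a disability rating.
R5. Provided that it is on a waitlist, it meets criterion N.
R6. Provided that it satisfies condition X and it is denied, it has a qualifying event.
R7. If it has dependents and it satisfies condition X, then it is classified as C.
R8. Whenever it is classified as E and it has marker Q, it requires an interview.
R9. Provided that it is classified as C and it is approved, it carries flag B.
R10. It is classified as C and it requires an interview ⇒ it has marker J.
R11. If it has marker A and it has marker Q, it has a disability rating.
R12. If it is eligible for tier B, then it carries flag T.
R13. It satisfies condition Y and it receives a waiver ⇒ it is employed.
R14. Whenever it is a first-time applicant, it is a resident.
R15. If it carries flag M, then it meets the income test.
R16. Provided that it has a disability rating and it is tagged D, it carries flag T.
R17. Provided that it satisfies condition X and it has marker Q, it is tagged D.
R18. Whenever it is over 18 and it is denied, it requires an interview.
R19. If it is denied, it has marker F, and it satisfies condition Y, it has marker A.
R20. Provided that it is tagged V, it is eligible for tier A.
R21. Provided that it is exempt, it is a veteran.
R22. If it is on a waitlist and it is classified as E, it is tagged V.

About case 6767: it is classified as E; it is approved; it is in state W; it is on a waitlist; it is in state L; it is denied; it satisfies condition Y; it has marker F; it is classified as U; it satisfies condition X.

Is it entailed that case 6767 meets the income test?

Forward chaining from the given facts derives: meets criterion N, has a qualifying event, has marker A, is tagged V, is eligible for tier A, has dependents, is classified as C, carries flag B.
The only rule concluding "it meets the income test" is R15, which needs "it carries flag M"; that is never established.

No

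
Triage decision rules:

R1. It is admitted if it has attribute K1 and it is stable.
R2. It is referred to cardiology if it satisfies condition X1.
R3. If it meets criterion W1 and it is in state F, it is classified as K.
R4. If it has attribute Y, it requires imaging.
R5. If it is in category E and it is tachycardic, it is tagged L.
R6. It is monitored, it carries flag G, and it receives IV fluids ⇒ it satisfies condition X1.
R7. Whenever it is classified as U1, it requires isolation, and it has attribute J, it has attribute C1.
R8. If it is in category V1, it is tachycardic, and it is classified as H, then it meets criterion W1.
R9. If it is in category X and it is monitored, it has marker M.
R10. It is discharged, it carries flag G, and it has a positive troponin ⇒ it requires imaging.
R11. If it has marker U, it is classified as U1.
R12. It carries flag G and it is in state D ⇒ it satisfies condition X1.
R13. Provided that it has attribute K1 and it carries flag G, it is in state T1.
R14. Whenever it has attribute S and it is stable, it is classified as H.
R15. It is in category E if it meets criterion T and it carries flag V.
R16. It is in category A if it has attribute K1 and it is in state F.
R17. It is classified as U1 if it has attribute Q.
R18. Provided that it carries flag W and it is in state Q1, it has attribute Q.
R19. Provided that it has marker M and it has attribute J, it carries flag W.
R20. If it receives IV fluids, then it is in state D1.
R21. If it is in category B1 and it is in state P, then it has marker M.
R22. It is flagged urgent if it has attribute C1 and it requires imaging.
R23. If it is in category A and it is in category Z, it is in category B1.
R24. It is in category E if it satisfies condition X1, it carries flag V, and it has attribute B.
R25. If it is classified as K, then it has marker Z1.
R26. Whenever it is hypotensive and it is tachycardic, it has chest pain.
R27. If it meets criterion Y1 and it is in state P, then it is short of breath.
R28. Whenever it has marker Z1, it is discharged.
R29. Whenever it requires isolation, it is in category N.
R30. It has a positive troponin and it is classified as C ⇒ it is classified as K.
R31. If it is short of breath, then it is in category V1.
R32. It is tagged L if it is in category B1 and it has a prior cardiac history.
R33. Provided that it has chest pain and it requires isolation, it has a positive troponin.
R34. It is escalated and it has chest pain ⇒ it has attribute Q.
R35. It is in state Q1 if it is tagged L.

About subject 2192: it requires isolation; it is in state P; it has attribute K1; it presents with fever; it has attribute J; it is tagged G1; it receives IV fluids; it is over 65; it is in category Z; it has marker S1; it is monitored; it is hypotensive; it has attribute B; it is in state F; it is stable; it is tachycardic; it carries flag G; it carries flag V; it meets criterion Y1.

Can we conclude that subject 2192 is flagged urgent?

No

Forward chaining from the given facts derives: is admitted, satisfies condition X1, is in state T1, is in category A, is in state D1, is in category B1, is in category E, has chest pain, is short of breath, is in category N, is in category V1, has a positive troponin, is referred to cardiology, is tagged L, has marker M, is in state Q1, carries flag W, has attribute Q, is classified as U1, has attribute C1.
The only rule concluding "it is flagged urgent" is R22, which needs "it requires imaging"; that is never established.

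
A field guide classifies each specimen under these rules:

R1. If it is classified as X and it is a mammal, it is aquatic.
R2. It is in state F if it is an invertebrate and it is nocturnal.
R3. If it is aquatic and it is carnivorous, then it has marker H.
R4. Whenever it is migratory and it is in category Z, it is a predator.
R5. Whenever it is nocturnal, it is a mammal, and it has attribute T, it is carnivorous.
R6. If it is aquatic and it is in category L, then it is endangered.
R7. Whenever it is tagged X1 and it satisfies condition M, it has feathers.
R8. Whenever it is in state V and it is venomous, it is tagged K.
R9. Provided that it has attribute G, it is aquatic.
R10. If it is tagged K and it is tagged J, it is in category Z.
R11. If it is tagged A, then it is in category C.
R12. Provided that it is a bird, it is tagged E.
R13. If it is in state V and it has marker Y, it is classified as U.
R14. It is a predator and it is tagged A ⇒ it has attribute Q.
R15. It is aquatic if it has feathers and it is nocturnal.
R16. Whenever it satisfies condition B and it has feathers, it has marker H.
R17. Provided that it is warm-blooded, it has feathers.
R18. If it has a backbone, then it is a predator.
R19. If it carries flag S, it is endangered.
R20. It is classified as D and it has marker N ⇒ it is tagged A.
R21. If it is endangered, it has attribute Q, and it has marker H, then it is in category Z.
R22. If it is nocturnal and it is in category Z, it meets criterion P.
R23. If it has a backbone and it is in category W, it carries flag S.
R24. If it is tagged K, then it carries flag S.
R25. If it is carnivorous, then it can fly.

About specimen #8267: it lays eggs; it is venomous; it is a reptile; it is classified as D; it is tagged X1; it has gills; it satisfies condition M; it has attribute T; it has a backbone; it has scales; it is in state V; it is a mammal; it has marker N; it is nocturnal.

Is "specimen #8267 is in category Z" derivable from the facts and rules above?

By R5 (it is nocturnal, it is a mammal, it has attribute T): it is carnivorous.
By R7 (it is tagged X1, it satisfies condition M): it has feathers.
By R8 (it is in state V, it is venomous): it is tagged K.
By R15 (it has feathers, it is nocturnal): it is aquatic.
By R18 (it has a backbone): it is a predator.
By R20 (it is classified as D, it has marker N): it is tagged A.
By R24 (it is tagged K): it carries flag S.
By R3 (it is aquatic, it is carnivorous): it has marker H.
By R14 (it is a predator, it is tagged A): it has attribute Q.
By R19 (it carries flag S): it is endangered.
By R21 (it is endangered, it has attribute Q, it has marker H): it is in category Z.

Yes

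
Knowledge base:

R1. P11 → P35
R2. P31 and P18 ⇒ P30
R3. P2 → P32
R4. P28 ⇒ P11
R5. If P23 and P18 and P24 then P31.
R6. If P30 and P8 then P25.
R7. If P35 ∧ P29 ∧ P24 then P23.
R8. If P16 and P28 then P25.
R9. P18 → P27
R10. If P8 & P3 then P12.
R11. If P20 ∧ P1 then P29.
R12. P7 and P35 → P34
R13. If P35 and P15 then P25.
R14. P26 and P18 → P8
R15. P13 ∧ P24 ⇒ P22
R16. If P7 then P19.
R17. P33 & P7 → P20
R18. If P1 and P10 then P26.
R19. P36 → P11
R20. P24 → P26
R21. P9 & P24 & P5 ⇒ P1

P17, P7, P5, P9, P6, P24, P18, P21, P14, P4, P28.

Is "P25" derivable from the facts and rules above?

No

Forward chaining from the given facts derives: P11, P27, P19, P26, P1, P35, P34, P8.
Rules concluding P25: R6 needs P30; R8 needs P16; R13 needs P15 — none of these are established.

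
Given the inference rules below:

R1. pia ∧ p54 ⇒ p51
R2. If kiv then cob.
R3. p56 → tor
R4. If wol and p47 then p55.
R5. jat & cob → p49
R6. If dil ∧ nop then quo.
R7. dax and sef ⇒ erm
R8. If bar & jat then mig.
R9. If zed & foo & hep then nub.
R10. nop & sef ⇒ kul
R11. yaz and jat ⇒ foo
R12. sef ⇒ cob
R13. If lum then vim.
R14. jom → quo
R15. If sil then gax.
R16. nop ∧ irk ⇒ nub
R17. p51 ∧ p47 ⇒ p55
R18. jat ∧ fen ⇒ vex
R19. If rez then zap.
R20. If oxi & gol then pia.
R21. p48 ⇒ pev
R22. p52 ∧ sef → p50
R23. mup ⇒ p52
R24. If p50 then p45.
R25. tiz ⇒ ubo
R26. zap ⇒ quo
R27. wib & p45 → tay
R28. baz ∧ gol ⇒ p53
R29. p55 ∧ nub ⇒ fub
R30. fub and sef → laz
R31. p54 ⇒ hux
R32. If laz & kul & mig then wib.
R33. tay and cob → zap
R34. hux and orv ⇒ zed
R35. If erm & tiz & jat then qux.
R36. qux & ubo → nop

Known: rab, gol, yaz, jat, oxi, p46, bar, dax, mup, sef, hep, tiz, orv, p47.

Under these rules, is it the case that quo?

No

Forward chaining from the given facts derives: erm, mig, foo, cob, pia, p52, ubo, qux, nop, p49, kul, p50, p45.
Rules concluding quo: R6 needs dil; R14 needs jom; R26 needs zap — none of these are established.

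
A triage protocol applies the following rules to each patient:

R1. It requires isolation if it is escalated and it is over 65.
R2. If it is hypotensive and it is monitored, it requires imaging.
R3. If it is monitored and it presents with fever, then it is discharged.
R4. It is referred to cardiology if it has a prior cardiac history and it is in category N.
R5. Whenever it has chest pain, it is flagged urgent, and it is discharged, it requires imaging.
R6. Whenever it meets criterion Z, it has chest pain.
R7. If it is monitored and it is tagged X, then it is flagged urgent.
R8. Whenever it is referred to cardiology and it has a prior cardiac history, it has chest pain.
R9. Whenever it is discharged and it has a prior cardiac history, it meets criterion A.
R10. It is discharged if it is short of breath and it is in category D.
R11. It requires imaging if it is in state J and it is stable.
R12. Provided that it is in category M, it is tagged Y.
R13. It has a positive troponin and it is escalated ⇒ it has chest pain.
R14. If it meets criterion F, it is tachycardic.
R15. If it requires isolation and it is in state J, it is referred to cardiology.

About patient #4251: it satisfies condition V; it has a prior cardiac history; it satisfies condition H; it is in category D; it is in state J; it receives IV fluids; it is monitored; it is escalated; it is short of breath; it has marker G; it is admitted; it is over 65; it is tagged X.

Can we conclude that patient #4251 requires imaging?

Yes

By R1 (it is escalated, it is over 65): it requires isolation.
By R7 (it is monitored, it is tagged X): it is flagged urgent.
By R10 (it is short of breath, it is in category D): it is discharged.
By R15 (it requires isolation, it is in state J): it is referred to cardiology.
By R8 (it is referred to cardiology, it has a prior cardiac history): it has chest pain.
By R5 (it has chest pain, it is flagged urgent, it is discharged): it requires imaging.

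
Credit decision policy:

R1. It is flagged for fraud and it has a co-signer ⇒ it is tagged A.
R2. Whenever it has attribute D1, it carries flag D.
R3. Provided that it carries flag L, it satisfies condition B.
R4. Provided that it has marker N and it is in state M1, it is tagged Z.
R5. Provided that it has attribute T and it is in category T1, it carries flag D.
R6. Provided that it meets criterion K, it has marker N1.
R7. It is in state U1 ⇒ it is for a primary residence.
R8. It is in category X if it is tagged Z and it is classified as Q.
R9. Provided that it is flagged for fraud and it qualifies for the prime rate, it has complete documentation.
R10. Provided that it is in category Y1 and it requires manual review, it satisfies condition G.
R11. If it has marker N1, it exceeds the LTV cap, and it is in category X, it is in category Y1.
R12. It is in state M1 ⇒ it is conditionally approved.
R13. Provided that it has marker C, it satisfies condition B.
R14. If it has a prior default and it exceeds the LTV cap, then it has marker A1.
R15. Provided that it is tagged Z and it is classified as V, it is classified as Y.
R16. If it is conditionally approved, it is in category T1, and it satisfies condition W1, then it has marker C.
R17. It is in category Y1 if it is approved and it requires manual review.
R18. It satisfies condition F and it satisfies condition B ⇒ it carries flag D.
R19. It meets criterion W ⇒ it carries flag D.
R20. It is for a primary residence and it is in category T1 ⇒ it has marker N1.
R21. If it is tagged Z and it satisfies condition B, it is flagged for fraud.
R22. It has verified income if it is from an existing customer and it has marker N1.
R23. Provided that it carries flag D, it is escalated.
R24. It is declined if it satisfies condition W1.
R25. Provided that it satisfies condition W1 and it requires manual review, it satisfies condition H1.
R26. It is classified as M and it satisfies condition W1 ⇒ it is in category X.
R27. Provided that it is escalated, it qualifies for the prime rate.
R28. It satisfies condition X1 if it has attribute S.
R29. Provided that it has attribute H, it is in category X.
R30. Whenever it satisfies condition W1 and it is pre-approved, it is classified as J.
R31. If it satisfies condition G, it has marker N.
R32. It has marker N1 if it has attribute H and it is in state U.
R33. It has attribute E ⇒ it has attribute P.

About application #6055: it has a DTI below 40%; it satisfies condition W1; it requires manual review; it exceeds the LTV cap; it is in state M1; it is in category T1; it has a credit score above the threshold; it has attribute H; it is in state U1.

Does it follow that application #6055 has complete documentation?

Forward chaining from the given facts derives: is for a primary residence, is conditionally approved, has marker C, has marker N1, is declined, satisfies condition H1, is in category X, is in category Y1, satisfies condition B, satisfies condition G, has marker N, is tagged Z, is flagged for fraud.
The only rule concluding "it has complete documentation" is R9, which needs "it qualifies for the prime rate"; that is never established.

No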